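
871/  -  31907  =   -871/31907 = - 0.03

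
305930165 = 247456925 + 58473240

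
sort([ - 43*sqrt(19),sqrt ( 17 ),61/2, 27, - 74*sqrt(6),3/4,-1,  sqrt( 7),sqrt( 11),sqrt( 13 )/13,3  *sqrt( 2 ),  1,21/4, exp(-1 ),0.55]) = [ - 43*sqrt( 19),  -  74*sqrt(6),- 1, sqrt(13)/13, exp( - 1),0.55,3/4, 1,  sqrt( 7 ),sqrt( 11), sqrt(17 ), 3*sqrt(2),21/4,27,61/2 ]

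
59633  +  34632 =94265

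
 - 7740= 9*(  -  860)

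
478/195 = 478/195 = 2.45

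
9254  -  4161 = 5093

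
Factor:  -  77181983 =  - 257^1*300319^1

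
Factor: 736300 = 2^2*5^2 * 37^1 * 199^1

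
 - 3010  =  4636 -7646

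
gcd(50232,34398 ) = 546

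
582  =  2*291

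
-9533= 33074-42607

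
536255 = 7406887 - 6870632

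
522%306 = 216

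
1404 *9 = 12636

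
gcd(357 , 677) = 1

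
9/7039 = 9/7039 = 0.00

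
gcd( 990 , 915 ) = 15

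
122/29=122/29 = 4.21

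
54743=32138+22605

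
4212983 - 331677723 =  - 327464740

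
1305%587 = 131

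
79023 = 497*159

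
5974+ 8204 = 14178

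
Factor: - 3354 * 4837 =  - 16223298 = - 2^1*3^1*7^1*13^1  *  43^1*691^1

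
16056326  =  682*23543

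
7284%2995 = 1294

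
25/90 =5/18 = 0.28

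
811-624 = 187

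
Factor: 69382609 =69382609^1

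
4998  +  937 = 5935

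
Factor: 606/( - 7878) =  - 13^(-1) =- 1/13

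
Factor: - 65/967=-5^1*13^1 * 967^( - 1)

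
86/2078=43/1039 = 0.04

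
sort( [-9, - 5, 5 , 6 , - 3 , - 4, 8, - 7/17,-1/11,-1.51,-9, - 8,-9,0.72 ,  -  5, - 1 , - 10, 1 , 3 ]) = [ - 10, - 9, - 9,-9,  -  8,-5,-5,-4 ,-3, - 1.51, - 1, -7/17 ,  -  1/11,0.72,1 , 3,5 , 6, 8]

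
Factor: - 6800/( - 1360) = 5 = 5^1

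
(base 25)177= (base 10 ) 807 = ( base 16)327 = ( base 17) 2d8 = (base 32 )p7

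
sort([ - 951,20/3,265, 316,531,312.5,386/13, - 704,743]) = [  -  951, - 704,  20/3,386/13, 265, 312.5, 316, 531 , 743] 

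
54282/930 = 58+57/155 = 58.37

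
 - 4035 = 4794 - 8829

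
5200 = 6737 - 1537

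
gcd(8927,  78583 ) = 1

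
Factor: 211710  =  2^1*3^1*5^1*7057^1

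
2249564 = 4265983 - 2016419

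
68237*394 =26885378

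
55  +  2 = 57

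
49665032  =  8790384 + 40874648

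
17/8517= 1/501 = 0.00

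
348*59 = 20532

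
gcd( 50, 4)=2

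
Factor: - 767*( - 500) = 383500 = 2^2*5^3*13^1 * 59^1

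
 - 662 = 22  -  684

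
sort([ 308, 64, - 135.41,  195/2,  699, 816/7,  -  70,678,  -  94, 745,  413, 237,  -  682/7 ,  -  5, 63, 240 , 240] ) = [-135.41, -682/7, - 94, - 70,- 5,63, 64, 195/2, 816/7, 237,240,  240,308, 413,  678,  699, 745]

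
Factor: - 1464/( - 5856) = 1/4= 2^( - 2 ) 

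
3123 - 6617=-3494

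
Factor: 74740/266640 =2^( - 2)* 3^( - 1) * 11^ ( - 1) * 37^1 = 37/132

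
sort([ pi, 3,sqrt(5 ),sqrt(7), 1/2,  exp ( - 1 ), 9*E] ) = [ exp ( - 1 ), 1/2,sqrt (5),  sqrt(7), 3, pi,  9*E ]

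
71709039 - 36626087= 35082952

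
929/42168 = 929/42168 = 0.02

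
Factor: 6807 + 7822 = 14629^1 = 14629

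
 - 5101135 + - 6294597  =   - 11395732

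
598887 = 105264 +493623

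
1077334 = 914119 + 163215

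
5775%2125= 1525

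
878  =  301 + 577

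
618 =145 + 473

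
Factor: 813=3^1*271^1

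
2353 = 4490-2137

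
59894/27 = 59894/27= 2218.30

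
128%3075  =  128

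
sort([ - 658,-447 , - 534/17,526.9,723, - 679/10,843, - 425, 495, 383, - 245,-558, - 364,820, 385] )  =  [ - 658, - 558, - 447, - 425, - 364, - 245, - 679/10, - 534/17,383,385,  495,526.9, 723 , 820, 843 ] 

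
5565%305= 75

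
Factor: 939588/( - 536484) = -317/181=-181^( - 1)*317^1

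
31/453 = 31/453 = 0.07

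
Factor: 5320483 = 7^1*163^1*4663^1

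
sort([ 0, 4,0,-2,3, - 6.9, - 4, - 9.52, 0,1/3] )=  [-9.52, - 6.9, - 4, - 2,0,0,0,1/3,3,4 ] 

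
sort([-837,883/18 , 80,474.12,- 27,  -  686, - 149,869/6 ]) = [-837,-686,  -  149,-27, 883/18,80 , 869/6, 474.12 ] 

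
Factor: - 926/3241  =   - 2^1*7^ (  -  1)=-2/7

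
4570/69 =66 + 16/69 =66.23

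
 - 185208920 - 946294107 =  - 1131503027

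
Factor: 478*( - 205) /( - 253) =97990/253 = 2^1*5^1*11^( - 1)*23^(-1 ) * 41^1*239^1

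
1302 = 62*21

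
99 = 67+32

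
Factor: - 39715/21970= - 2^( - 1)*13^( - 1)*47^1 =- 47/26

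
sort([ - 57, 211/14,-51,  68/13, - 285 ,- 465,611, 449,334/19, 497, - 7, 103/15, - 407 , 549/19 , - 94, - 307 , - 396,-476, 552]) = [ -476,  -  465,-407 ,-396, - 307  ,-285, - 94, - 57,-51 , - 7,68/13, 103/15, 211/14, 334/19, 549/19,449,497, 552,611 ] 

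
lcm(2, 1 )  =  2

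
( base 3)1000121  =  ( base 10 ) 745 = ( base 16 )2e9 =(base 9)1017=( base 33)MJ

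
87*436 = 37932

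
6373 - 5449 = 924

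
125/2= 125/2= 62.50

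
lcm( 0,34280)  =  0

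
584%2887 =584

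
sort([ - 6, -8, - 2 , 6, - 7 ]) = [ - 8,-7, - 6,-2, 6] 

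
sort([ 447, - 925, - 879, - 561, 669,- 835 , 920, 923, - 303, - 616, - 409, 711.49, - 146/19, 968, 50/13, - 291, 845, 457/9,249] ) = [  -  925,  -  879, - 835,  -  616, - 561, - 409, - 303, -291,  -  146/19,50/13,  457/9,249, 447,669, 711.49,845, 920, 923,  968]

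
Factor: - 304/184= - 38/23 = -  2^1*19^1  *23^( - 1)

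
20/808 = 5/202 = 0.02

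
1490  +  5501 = 6991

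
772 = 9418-8646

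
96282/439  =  96282/439 = 219.32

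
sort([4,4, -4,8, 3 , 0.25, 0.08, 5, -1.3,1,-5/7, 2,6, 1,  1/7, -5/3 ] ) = [ - 4, - 5/3, - 1.3, - 5/7, 0.08, 1/7, 0.25,  1, 1,2,3, 4,4,5  ,  6,8]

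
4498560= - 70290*( - 64) 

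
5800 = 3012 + 2788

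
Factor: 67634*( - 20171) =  - 1364245414= - 2^1*7^1*23^1*877^1*4831^1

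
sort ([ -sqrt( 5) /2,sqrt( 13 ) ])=[ - sqrt( 5)/2 , sqrt( 13 )]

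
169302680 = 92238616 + 77064064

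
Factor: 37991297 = 41^1*926617^1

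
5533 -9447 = -3914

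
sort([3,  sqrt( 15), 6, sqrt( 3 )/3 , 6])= [ sqrt(3) /3 , 3,  sqrt(15), 6 , 6]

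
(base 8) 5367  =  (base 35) 2A7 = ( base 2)101011110111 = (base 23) 571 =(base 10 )2807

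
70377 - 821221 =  -750844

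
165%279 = 165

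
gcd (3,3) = 3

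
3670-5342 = - 1672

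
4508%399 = 119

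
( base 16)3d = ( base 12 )51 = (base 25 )2B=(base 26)29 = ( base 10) 61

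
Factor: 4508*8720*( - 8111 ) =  -2^6*5^1*7^2*23^1*109^1*8111^1 = - 318841463360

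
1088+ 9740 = 10828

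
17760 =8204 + 9556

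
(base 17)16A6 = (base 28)8jj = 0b1101010100111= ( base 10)6823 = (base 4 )1222213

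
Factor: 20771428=2^2*1181^1*4397^1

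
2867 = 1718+1149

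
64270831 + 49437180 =113708011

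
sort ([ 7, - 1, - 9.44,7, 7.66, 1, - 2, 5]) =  [ - 9.44, -2,-1, 1, 5,7,  7, 7.66]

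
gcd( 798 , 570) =114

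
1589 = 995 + 594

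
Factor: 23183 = 97^1 * 239^1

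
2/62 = 1/31 = 0.03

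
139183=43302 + 95881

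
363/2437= 363/2437 =0.15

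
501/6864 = 167/2288 = 0.07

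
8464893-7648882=816011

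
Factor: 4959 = 3^2*19^1*29^1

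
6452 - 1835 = 4617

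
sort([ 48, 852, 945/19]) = [ 48, 945/19,852]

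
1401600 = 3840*365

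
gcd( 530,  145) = 5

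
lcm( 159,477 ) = 477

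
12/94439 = 12/94439 = 0.00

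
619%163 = 130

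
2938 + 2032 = 4970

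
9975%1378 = 329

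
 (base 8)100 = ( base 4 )1000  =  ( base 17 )3d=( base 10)64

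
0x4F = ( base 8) 117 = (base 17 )4B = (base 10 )79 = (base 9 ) 87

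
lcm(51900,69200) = 207600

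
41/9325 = 41/9325 = 0.00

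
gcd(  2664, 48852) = 36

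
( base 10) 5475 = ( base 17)11g1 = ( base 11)4128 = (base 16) 1563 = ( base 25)8j0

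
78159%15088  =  2719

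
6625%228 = 13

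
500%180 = 140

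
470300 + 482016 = 952316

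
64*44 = 2816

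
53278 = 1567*34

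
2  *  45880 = 91760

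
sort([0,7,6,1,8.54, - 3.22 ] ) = [ - 3.22,  0,1,6,7, 8.54 ] 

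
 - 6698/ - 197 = 34 + 0/1= 34.00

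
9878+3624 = 13502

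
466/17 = 27 + 7/17  =  27.41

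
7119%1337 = 434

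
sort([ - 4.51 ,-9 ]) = [ -9, - 4.51 ] 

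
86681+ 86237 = 172918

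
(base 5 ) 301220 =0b10010101011000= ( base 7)36605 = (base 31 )9TC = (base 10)9560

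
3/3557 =3/3557 = 0.00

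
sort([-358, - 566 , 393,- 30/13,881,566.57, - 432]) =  [-566,  -  432,  -  358 , - 30/13,393,566.57, 881 ]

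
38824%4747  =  848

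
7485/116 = 64 + 61/116= 64.53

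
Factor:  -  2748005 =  - 5^1*13^1*67^1*631^1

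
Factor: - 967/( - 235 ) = 5^(-1)*47^( - 1)*967^1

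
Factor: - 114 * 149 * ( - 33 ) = 560538 = 2^1*3^2*11^1*19^1*149^1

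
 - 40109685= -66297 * 605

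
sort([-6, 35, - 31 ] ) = [ - 31, - 6, 35] 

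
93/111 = 31/37 = 0.84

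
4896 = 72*68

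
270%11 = 6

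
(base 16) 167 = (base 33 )at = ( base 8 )547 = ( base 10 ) 359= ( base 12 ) 25b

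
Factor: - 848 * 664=-563072 = - 2^7 * 53^1*83^1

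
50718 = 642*79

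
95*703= 66785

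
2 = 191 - 189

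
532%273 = 259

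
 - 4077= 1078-5155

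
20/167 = 20/167 = 0.12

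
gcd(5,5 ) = 5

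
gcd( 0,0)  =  0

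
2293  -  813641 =  -  811348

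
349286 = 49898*7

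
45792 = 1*45792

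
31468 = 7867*4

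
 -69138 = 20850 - 89988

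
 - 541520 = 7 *( - 77360 )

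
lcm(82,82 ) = 82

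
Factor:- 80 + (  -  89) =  - 13^2 = - 169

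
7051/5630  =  1 + 1421/5630 = 1.25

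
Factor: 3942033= 3^1*1314011^1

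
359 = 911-552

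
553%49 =14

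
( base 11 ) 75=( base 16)52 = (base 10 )82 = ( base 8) 122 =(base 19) 46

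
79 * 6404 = 505916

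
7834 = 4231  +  3603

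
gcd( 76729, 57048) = 1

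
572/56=10 + 3/14 = 10.21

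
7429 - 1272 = 6157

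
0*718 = 0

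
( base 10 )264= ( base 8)410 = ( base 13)174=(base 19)DH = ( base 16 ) 108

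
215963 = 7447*29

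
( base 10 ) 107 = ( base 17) 65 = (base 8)153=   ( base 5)412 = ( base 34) 35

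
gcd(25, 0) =25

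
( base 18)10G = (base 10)340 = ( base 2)101010100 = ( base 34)a0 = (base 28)C4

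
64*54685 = 3499840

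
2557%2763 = 2557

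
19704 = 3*6568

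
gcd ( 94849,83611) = 1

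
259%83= 10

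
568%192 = 184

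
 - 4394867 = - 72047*61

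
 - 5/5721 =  - 1 + 5716/5721 = - 0.00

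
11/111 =11/111 = 0.10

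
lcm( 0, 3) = 0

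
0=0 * 41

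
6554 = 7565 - 1011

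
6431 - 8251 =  - 1820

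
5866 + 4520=10386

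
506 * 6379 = 3227774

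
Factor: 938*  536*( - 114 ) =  - 57315552 = - 2^5*3^1*7^1*19^1*67^2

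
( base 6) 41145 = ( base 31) 5l9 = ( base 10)5465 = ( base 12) 31B5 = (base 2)1010101011001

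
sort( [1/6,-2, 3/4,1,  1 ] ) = [ - 2 , 1/6,3/4,  1, 1] 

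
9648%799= 60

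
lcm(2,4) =4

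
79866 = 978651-898785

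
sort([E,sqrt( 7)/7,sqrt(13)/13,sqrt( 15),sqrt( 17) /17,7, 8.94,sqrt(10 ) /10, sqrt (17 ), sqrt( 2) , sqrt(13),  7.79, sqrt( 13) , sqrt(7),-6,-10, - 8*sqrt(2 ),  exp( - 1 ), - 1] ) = [ - 8* sqrt(2), -10,-6,-1,sqrt( 17)/17,sqrt( 13 ) /13, sqrt(10 ) /10,exp(-1),sqrt(7)/7,sqrt(2 ), sqrt( 7),  E, sqrt ( 13),sqrt(13),  sqrt(15), sqrt( 17) , 7,7.79,  8.94] 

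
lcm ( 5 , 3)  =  15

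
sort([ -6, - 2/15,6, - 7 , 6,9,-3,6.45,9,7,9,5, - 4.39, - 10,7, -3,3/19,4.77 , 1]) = [-10, -7, - 6, - 4.39, - 3,- 3, - 2/15 , 3/19,1, 4.77,5,6,6, 6.45,7 , 7,9,9 , 9] 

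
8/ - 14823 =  - 1+14815/14823 = - 0.00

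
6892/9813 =6892/9813 = 0.70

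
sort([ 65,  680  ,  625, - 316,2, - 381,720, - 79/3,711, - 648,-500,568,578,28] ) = [ - 648, - 500,-381,  -  316, - 79/3, 2,28, 65 , 568 , 578, 625,680,711,720 ]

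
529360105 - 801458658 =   -  272098553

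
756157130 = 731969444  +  24187686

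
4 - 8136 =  - 8132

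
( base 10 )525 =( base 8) 1015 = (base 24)ll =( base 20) 165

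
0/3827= 0 = 0.00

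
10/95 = 2/19  =  0.11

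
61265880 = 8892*6890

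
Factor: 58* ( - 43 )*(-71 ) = 2^1 * 29^1  *43^1 *71^1=   177074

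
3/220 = 3/220 = 0.01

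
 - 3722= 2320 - 6042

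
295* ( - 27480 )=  - 8106600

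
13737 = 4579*3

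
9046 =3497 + 5549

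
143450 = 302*475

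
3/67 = 3/67 = 0.04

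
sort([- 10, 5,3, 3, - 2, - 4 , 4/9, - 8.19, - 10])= [ - 10, - 10, - 8.19, - 4 , - 2,4/9, 3, 3, 5]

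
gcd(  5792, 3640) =8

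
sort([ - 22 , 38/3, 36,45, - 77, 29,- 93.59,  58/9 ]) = [ -93.59 , - 77,-22,58/9 , 38/3 , 29,  36, 45 ]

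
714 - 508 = 206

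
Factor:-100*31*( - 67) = 207700 = 2^2*5^2*31^1*67^1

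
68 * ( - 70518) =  - 4795224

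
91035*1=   91035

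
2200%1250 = 950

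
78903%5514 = 1707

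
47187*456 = 21517272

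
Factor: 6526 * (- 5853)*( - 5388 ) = 2^3*3^2*13^1*251^1 *449^1 * 1951^1 = 205803701064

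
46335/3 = 15445 =15445.00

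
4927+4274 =9201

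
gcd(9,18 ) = 9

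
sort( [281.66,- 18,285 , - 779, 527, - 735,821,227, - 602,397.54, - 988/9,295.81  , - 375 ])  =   [-779 ,-735,- 602 , - 375, -988/9,  -  18, 227,281.66, 285,  295.81,397.54,527,821 ] 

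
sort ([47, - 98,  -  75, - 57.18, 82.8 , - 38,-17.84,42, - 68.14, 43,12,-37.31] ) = [  -  98,-75, - 68.14,-57.18,-38, - 37.31, - 17.84, 12,  42 , 43, 47, 82.8] 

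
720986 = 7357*98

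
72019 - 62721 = 9298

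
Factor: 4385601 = 3^2*11^1 *31^1*1429^1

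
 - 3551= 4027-7578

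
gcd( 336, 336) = 336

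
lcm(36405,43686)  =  218430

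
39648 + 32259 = 71907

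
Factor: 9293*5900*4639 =2^2 * 5^2*59^1 * 4639^1*9293^1 = 254350339300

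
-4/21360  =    -  1 + 5339/5340= -0.00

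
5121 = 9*569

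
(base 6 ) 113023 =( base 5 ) 302420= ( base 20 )146f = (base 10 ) 9735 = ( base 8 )23007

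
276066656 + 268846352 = 544913008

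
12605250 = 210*60025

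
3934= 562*7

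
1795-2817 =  -1022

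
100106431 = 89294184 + 10812247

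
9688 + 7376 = 17064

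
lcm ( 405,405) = 405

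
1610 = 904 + 706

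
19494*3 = 58482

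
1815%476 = 387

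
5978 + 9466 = 15444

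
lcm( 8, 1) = 8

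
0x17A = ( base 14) 1d0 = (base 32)BQ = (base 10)378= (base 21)I0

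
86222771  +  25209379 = 111432150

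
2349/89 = 2349/89 =26.39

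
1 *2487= 2487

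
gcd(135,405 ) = 135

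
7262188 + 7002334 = 14264522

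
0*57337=0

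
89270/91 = 980 + 90/91 = 980.99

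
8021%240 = 101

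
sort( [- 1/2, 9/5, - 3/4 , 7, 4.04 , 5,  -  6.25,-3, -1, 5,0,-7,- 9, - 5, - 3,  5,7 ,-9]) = [ - 9 , - 9, - 7 , - 6.25,- 5, - 3,  -  3,  -  1, - 3/4,- 1/2,0,9/5,4.04,  5,5, 5,  7, 7]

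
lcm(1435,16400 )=114800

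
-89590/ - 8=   11198 + 3/4 = 11198.75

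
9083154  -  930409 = 8152745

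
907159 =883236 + 23923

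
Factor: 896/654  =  448/327 = 2^6 * 3^(-1) * 7^1*109^( - 1)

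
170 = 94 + 76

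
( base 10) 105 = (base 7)210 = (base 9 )126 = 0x69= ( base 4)1221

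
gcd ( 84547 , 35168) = 1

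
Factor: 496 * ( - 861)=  - 2^4 * 3^1*7^1*31^1*41^1 = -  427056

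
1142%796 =346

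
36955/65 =568  +  7/13 = 568.54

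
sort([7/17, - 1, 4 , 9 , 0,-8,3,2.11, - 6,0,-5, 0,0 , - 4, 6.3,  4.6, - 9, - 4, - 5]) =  [ - 9,  -  8 , - 6 ,- 5, - 5,  -  4 , - 4,- 1 , 0, 0 , 0, 0, 7/17, 2.11,3,4,4.6, 6.3, 9 ]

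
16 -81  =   - 65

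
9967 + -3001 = 6966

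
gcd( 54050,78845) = 5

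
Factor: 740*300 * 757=2^4 *3^1 *5^3*37^1*757^1 = 168054000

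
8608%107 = 48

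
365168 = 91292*4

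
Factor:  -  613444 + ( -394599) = - 1008043^1 = - 1008043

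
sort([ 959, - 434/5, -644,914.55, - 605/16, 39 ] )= [ - 644, - 434/5,- 605/16, 39, 914.55,959]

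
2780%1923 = 857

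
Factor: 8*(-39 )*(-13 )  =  2^3*3^1*13^2 = 4056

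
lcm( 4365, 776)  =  34920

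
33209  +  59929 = 93138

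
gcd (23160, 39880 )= 40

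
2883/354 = 8 + 17/118 = 8.14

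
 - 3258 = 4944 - 8202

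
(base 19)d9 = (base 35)7B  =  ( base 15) 121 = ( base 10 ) 256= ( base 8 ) 400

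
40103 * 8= 320824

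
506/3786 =253/1893 = 0.13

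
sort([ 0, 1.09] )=[ 0,1.09] 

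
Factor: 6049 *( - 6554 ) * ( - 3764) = 149224329544 = 2^3* 23^1*29^1*113^1*263^1*941^1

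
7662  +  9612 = 17274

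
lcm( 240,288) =1440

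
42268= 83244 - 40976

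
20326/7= 20326/7 = 2903.71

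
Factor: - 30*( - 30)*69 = 2^2*3^3*5^2 * 23^1 = 62100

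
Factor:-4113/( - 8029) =3^2 * 7^( - 1)*31^( - 1)*37^( - 1)*457^1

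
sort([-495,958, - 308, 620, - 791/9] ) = [ - 495, - 308,-791/9, 620,  958]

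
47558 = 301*158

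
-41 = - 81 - -40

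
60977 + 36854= 97831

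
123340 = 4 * 30835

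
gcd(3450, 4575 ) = 75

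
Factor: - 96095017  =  -149^1 * 644933^1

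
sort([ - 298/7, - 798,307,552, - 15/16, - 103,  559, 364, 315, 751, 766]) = [  -  798, - 103 , - 298/7, - 15/16, 307, 315, 364,  552,559,751,766 ] 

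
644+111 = 755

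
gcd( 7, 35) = 7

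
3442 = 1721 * 2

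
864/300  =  72/25   =  2.88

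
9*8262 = 74358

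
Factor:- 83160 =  - 2^3*3^3*5^1 * 7^1*11^1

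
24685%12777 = 11908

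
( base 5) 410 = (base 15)70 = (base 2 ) 1101001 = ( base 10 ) 105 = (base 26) 41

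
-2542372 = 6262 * ( - 406)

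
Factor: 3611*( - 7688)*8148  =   - 226199626464=-2^5*3^1*7^1*23^1*31^2*97^1*157^1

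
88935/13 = 6841 + 2/13=6841.15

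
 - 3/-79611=1/26537 = 0.00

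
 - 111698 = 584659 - 696357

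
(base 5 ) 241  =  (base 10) 71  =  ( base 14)51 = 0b1000111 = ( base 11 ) 65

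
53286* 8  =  426288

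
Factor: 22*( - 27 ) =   -  594 = - 2^1*3^3 * 11^1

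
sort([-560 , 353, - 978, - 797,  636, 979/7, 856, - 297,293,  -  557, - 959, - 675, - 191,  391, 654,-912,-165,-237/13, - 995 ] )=[ - 995,-978 , - 959, - 912,-797, - 675, - 560 , - 557,  -  297, - 191, - 165, - 237/13,979/7 , 293,  353,391, 636, 654, 856]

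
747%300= 147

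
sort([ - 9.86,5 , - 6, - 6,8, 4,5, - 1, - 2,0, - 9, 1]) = [ - 9.86, - 9,- 6, - 6, - 2, - 1,0, 1,4,5,5, 8] 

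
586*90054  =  52771644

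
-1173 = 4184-5357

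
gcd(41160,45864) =1176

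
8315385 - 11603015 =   -  3287630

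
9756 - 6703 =3053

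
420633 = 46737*9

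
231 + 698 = 929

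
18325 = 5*3665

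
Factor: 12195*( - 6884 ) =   -  83950380 = -2^2*3^2* 5^1*271^1*1721^1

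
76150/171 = 445 + 55/171= 445.32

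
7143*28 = 200004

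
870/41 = 870/41 = 21.22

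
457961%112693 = 7189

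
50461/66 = 764 + 37/66 = 764.56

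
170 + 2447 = 2617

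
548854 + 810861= 1359715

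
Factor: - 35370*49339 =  - 1745120430 = - 2^1*3^3*5^1*131^1*49339^1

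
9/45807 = 3/15269 = 0.00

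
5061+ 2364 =7425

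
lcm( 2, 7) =14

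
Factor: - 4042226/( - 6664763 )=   2^1*7^( - 1)*17^1*19^( - 1)*61^1*1949^1*50111^(-1) 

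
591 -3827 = - 3236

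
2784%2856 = 2784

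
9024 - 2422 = 6602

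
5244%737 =85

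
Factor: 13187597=17^1*775741^1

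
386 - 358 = 28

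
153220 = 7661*20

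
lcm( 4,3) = 12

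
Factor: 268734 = 2^1*3^1*44789^1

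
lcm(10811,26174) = 497306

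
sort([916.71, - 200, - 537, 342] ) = [  -  537,  -  200,342,916.71] 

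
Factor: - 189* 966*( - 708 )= 129262392 = 2^3*3^5 * 7^2*23^1*59^1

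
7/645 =7/645=0.01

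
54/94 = 27/47 = 0.57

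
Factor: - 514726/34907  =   - 2^1*17^1 * 67^ ( - 1)*521^( - 1 )*15139^1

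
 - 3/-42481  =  3/42481=0.00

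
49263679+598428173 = 647691852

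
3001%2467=534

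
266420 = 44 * 6055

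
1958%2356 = 1958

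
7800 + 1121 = 8921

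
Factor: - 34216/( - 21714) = 52/33 = 2^2*3^(- 1 )*11^( - 1)*13^1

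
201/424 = 201/424 =0.47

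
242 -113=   129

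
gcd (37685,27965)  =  5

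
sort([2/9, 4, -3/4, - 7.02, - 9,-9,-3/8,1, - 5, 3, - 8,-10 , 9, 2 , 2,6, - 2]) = [- 10, - 9,-9,- 8, -7.02 , - 5,-2,-3/4,-3/8,2/9  ,  1,2,2,3,4,6,9]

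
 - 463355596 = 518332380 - 981687976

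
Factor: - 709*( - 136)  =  2^3*17^1 * 709^1 = 96424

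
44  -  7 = 37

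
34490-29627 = 4863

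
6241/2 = 3120 + 1/2 = 3120.50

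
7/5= 1 + 2/5= 1.40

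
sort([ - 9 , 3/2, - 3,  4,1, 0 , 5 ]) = [-9,-3,0,1,3/2,4,5] 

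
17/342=17/342 = 0.05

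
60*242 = 14520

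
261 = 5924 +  -5663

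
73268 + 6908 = 80176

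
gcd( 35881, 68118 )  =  1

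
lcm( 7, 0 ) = 0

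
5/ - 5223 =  - 5/5223 =- 0.00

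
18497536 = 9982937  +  8514599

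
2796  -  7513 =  - 4717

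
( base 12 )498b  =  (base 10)8315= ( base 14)305D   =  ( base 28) agr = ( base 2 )10000001111011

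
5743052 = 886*6482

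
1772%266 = 176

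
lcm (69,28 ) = 1932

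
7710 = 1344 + 6366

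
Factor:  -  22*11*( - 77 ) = 18634 = 2^1*7^1*11^3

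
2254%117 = 31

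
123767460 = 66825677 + 56941783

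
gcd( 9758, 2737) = 119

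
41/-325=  -1+284/325 = - 0.13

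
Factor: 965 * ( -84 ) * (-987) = 2^2*3^2*5^1 * 7^2 * 47^1*193^1 = 80006220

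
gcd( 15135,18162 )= 3027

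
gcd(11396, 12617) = 407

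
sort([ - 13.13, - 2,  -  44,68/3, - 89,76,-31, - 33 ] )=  [ - 89, - 44, - 33, - 31 ,- 13.13, - 2, 68/3,76 ] 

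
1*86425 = 86425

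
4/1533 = 4/1533 = 0.00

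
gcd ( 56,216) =8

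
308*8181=2519748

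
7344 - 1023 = 6321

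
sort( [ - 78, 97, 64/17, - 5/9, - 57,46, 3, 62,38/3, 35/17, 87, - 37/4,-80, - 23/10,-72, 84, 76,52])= [-80,  -  78, - 72,-57,-37/4,-23/10,  -  5/9, 35/17, 3,64/17 , 38/3, 46,  52,62, 76, 84 , 87,97]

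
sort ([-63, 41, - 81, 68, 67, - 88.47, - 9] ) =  [-88.47 , - 81, - 63, - 9,  41, 67, 68]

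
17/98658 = 17/98658=0.00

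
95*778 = 73910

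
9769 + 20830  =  30599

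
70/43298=35/21649 = 0.00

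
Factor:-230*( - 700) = 161000 = 2^3*5^3*7^1*23^1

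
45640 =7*6520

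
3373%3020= 353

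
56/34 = 28/17 =1.65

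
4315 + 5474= 9789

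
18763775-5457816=13305959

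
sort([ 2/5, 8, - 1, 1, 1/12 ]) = [ - 1, 1/12, 2/5, 1,8 ] 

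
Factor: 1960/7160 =7^2*179^( -1) = 49/179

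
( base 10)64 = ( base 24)2G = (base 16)40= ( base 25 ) 2e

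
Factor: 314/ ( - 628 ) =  - 2^( - 1) = - 1/2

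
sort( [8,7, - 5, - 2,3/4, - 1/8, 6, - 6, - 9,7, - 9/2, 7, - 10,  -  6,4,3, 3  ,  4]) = [ - 10, - 9, - 6,  -  6,- 5, - 9/2, - 2,-1/8,3/4,3,3,4,  4,6,7, 7, 7, 8]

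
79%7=2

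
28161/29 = 28161/29 = 971.07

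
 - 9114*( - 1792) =16332288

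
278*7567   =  2103626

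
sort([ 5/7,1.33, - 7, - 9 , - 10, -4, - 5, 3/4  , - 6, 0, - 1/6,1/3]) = [ - 10, - 9, - 7, - 6, - 5, -4, - 1/6, 0,1/3,5/7, 3/4,  1.33]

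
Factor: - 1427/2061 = - 3^( - 2 )*229^( - 1)*1427^1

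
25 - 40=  - 15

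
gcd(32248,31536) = 8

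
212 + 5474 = 5686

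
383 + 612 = 995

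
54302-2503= 51799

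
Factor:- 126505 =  - 5^1*25301^1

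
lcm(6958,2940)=208740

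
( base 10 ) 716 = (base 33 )LN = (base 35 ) kg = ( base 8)1314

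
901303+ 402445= 1303748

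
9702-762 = 8940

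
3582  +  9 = 3591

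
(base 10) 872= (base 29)112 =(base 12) 608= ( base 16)368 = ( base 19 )27h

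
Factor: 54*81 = 4374 = 2^1*3^7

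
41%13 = 2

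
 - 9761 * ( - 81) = 790641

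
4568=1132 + 3436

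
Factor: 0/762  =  0^1 = 0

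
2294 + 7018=9312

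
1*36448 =36448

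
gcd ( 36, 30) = 6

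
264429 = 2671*99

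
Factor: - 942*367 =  - 2^1*3^1*157^1*  367^1 = - 345714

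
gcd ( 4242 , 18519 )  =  3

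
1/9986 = 1/9986 = 0.00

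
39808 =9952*4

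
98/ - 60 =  - 2+11/30 = -  1.63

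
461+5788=6249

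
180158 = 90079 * 2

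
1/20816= 1/20816 = 0.00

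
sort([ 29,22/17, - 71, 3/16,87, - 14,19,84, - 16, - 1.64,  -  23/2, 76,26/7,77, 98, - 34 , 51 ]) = [ - 71,-34, - 16,  -  14 , - 23/2,  -  1.64,3/16, 22/17, 26/7,19,29, 51 , 76,77,84,87, 98 ]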